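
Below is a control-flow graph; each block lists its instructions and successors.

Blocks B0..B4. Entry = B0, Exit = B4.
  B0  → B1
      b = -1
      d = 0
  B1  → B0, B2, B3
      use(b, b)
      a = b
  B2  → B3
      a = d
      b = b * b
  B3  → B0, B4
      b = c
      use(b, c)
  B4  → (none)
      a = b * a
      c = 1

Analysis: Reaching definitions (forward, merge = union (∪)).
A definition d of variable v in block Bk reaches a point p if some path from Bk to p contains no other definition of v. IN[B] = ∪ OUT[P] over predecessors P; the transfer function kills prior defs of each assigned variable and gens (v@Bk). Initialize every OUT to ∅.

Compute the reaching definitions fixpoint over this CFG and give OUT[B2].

Fixpoint table:
  B0: | IN={a@B1, a@B2, b@B0, b@B3, d@B0} | OUT={a@B1, a@B2, b@B0, d@B0}
  B1: | IN={a@B1, a@B2, b@B0, d@B0} | OUT={a@B1, b@B0, d@B0}
  B2: | IN={a@B1, b@B0, d@B0} | OUT={a@B2, b@B2, d@B0}
  B3: | IN={a@B1, a@B2, b@B0, b@B2, d@B0} | OUT={a@B1, a@B2, b@B3, d@B0}
  B4: | IN={a@B1, a@B2, b@B3, d@B0} | OUT={a@B4, b@B3, c@B4, d@B0}

Merge at B2: IN[B2] = OUT[B1] = {a@B1, b@B0, d@B0}
Applying B2's transfer function to that IN value gives OUT[B2] (row B2 above).

Answer: {a@B2, b@B2, d@B0}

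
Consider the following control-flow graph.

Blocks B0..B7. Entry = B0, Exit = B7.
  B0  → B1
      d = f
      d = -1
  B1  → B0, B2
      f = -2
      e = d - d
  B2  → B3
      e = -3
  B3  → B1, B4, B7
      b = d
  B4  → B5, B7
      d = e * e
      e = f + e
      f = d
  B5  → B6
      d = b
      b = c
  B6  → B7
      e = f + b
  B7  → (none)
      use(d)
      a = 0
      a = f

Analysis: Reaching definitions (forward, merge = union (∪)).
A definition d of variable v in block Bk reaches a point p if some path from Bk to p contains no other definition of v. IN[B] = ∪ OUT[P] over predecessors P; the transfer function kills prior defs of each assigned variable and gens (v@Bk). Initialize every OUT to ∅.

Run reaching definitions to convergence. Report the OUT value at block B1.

Answer: {b@B3, d@B0, e@B1, f@B1}

Working:
Per-block solution:
  B0:   IN={b@B3, d@B0, e@B1, f@B1}   OUT={b@B3, d@B0, e@B1, f@B1}
  B1:   IN={b@B3, d@B0, e@B1, e@B2, f@B1}   OUT={b@B3, d@B0, e@B1, f@B1}
  B2:   IN={b@B3, d@B0, e@B1, f@B1}   OUT={b@B3, d@B0, e@B2, f@B1}
  B3:   IN={b@B3, d@B0, e@B2, f@B1}   OUT={b@B3, d@B0, e@B2, f@B1}
  B4:   IN={b@B3, d@B0, e@B2, f@B1}   OUT={b@B3, d@B4, e@B4, f@B4}
  B5:   IN={b@B3, d@B4, e@B4, f@B4}   OUT={b@B5, d@B5, e@B4, f@B4}
  B6:   IN={b@B5, d@B5, e@B4, f@B4}   OUT={b@B5, d@B5, e@B6, f@B4}
  B7:   IN={b@B3, b@B5, d@B0, d@B4, d@B5, e@B2, e@B4, e@B6, f@B1, f@B4}   OUT={a@B7, b@B3, b@B5, d@B0, d@B4, d@B5, e@B2, e@B4, e@B6, f@B1, f@B4}

Merge at B1: IN[B1] = OUT[B0] ⊔ OUT[B3] = {b@B3, d@B0, e@B1, e@B2, f@B1}
Applying B1's transfer function to that IN value gives OUT[B1] (row B1 above).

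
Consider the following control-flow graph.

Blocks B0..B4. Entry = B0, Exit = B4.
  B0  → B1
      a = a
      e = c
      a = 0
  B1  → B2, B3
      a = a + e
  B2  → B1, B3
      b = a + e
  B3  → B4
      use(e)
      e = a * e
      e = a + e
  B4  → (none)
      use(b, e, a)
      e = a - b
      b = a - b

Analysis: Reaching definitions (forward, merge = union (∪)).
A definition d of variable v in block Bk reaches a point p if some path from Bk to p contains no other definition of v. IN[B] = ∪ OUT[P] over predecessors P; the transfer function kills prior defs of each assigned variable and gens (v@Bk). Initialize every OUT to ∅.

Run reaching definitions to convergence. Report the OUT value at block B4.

Converged values:
  B0: | IN={} | OUT={a@B0, e@B0}
  B1: | IN={a@B0, a@B1, b@B2, e@B0} | OUT={a@B1, b@B2, e@B0}
  B2: | IN={a@B1, b@B2, e@B0} | OUT={a@B1, b@B2, e@B0}
  B3: | IN={a@B1, b@B2, e@B0} | OUT={a@B1, b@B2, e@B3}
  B4: | IN={a@B1, b@B2, e@B3} | OUT={a@B1, b@B4, e@B4}

Merge at B4: IN[B4] = OUT[B3] = {a@B1, b@B2, e@B3}
Applying B4's transfer function to that IN value gives OUT[B4] (row B4 above).

Answer: {a@B1, b@B4, e@B4}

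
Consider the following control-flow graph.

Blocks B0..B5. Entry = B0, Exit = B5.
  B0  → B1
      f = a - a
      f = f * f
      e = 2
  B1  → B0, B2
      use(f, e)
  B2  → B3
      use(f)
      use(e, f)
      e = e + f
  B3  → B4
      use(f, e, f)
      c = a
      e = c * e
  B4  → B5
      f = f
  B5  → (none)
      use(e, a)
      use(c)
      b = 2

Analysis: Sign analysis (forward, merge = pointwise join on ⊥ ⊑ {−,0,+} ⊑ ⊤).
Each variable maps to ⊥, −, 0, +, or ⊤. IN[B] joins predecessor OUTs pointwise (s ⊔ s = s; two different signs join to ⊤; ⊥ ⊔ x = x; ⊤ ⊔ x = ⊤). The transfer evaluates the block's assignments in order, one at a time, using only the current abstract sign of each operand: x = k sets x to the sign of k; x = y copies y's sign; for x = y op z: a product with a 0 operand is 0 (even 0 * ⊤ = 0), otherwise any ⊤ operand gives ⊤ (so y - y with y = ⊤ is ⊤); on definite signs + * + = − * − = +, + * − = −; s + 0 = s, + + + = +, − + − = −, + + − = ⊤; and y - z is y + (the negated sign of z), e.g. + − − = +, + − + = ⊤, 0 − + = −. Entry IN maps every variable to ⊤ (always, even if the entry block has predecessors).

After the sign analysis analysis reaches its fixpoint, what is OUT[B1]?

Converged values:
  B0:  IN=(all ⊤)  OUT={e:+; rest ⊤}
  B1:  IN={e:+; rest ⊤}  OUT={e:+; rest ⊤}
  B2:  IN={e:+; rest ⊤}  OUT=(all ⊤)
  B3:  IN=(all ⊤)  OUT=(all ⊤)
  B4:  IN=(all ⊤)  OUT=(all ⊤)
  B5:  IN=(all ⊤)  OUT={b:+; rest ⊤}

Merge at B1: IN[B1] = OUT[B0] = {a: ⊤, b: ⊤, c: ⊤, d: ⊤, e: +, f: ⊤}
Applying B1's transfer function to that IN value gives OUT[B1] (row B1 above).

Answer: {a: ⊤, b: ⊤, c: ⊤, d: ⊤, e: +, f: ⊤}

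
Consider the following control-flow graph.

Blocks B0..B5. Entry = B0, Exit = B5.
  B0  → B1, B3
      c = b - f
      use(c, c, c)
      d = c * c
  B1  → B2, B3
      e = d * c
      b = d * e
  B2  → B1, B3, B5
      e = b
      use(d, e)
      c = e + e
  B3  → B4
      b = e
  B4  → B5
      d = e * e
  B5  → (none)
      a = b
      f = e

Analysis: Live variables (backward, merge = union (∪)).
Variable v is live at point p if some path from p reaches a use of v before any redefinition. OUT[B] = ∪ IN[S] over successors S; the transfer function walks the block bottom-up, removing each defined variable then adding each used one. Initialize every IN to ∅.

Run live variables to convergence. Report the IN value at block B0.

Fixpoint table:
  B0:  IN={b, e, f}  OUT={c, d, e}
  B1:  IN={c, d}  OUT={b, d, e}
  B2:  IN={b, d}  OUT={b, c, d, e}
  B3:  IN={e}  OUT={b, e}
  B4:  IN={b, e}  OUT={b, e}
  B5:  IN={b, e}  OUT={}

Merge at B0: OUT[B0] = IN[B1] ⊔ IN[B3] = {c, d, e}
Applying B0's transfer function to that OUT value gives IN[B0] (row B0 above).

Answer: {b, e, f}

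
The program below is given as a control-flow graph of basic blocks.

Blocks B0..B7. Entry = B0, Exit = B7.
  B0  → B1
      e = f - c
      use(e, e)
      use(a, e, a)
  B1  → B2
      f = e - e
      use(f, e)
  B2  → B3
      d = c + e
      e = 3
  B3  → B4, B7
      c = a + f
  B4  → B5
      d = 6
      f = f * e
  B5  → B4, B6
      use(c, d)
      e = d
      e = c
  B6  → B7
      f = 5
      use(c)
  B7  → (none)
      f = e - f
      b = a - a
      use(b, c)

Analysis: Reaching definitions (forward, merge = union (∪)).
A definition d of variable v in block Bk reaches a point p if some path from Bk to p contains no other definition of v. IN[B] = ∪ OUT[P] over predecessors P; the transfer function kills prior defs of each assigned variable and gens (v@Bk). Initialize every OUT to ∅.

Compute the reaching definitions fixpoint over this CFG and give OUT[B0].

Answer: {e@B0}

Working:
Converged values:
  B0:   IN={}   OUT={e@B0}
  B1:   IN={e@B0}   OUT={e@B0, f@B1}
  B2:   IN={e@B0, f@B1}   OUT={d@B2, e@B2, f@B1}
  B3:   IN={d@B2, e@B2, f@B1}   OUT={c@B3, d@B2, e@B2, f@B1}
  B4:   IN={c@B3, d@B2, d@B4, e@B2, e@B5, f@B1, f@B4}   OUT={c@B3, d@B4, e@B2, e@B5, f@B4}
  B5:   IN={c@B3, d@B4, e@B2, e@B5, f@B4}   OUT={c@B3, d@B4, e@B5, f@B4}
  B6:   IN={c@B3, d@B4, e@B5, f@B4}   OUT={c@B3, d@B4, e@B5, f@B6}
  B7:   IN={c@B3, d@B2, d@B4, e@B2, e@B5, f@B1, f@B6}   OUT={b@B7, c@B3, d@B2, d@B4, e@B2, e@B5, f@B7}

B0 is the boundary node: IN[B0] = {}
Applying B0's transfer function to that IN value gives OUT[B0] (row B0 above).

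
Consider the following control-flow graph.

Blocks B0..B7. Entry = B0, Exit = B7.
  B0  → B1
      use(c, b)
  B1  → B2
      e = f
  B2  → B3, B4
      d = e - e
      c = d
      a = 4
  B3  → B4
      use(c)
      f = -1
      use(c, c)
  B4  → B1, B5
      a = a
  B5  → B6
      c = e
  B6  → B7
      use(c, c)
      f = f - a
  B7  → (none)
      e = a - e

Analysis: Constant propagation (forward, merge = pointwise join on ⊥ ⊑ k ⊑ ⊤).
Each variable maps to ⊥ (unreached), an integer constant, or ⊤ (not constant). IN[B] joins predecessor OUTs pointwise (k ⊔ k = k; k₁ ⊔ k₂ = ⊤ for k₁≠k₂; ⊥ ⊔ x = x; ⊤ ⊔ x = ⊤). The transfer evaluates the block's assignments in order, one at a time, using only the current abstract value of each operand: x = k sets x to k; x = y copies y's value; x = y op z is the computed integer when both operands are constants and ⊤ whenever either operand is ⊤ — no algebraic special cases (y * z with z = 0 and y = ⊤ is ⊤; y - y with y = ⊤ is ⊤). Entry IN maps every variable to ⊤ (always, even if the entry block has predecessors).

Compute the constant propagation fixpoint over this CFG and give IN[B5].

Answer: {a: 4, b: ⊤, c: ⊤, d: ⊤, e: ⊤, f: ⊤}

Derivation:
Per-block solution:
  B0: | IN=(all ⊤) | OUT=(all ⊤)
  B1: | IN=(all ⊤) | OUT=(all ⊤)
  B2: | IN=(all ⊤) | OUT={a:4; rest ⊤}
  B3: | IN={a:4; rest ⊤} | OUT={a:4, f:-1; rest ⊤}
  B4: | IN={a:4; rest ⊤} | OUT={a:4; rest ⊤}
  B5: | IN={a:4; rest ⊤} | OUT={a:4; rest ⊤}
  B6: | IN={a:4; rest ⊤} | OUT={a:4; rest ⊤}
  B7: | IN={a:4; rest ⊤} | OUT={a:4; rest ⊤}

Merge at B5: IN[B5] = OUT[B4] = {a: 4, b: ⊤, c: ⊤, d: ⊤, e: ⊤, f: ⊤}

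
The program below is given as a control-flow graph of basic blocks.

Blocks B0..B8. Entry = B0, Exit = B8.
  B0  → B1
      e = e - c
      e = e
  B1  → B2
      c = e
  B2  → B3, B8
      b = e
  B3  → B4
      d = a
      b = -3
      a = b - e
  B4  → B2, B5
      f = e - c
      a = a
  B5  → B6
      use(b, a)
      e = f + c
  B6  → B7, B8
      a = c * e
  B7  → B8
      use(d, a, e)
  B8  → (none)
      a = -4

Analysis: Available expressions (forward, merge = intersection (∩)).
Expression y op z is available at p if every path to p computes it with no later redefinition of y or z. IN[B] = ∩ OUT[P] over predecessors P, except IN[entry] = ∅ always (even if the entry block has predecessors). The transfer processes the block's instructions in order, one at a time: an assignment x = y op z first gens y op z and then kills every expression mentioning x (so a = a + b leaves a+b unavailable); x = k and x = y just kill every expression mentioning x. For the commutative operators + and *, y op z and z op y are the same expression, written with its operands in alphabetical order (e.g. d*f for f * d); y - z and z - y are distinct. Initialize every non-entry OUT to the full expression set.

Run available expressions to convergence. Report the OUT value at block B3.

Per-block solution:
  B0:  IN={}  OUT={}
  B1:  IN={}  OUT={}
  B2:  IN={}  OUT={}
  B3:  IN={}  OUT={b-e}
  B4:  IN={b-e}  OUT={b-e, e-c}
  B5:  IN={b-e, e-c}  OUT={c+f}
  B6:  IN={c+f}  OUT={c*e, c+f}
  B7:  IN={c*e, c+f}  OUT={c*e, c+f}
  B8:  IN={}  OUT={}

Merge at B3: IN[B3] = OUT[B2] = {}
Applying B3's transfer function to that IN value gives OUT[B3] (row B3 above).

Answer: {b-e}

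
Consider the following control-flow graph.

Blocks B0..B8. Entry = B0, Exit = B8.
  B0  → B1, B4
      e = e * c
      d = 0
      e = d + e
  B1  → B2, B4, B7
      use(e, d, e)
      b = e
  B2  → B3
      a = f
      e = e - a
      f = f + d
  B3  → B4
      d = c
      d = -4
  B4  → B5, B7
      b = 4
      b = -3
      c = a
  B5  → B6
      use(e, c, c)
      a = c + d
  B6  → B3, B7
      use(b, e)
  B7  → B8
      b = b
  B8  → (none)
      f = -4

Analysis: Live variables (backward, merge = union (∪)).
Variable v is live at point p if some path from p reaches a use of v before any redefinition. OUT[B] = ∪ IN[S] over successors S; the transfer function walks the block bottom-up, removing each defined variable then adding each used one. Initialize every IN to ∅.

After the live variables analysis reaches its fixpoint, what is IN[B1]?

Answer: {a, c, d, e, f}

Derivation:
Per-block solution:
  B0:  IN={a, c, e, f}  OUT={a, c, d, e, f}
  B1:  IN={a, c, d, e, f}  OUT={a, b, c, d, e, f}
  B2:  IN={c, d, e, f}  OUT={a, c, e}
  B3:  IN={a, c, e}  OUT={a, d, e}
  B4:  IN={a, d, e}  OUT={b, c, d, e}
  B5:  IN={b, c, d, e}  OUT={a, b, c, e}
  B6:  IN={a, b, c, e}  OUT={a, b, c, e}
  B7:  IN={b}  OUT={}
  B8:  IN={}  OUT={}

Merge at B1: OUT[B1] = IN[B2] ⊔ IN[B4] ⊔ IN[B7] = {a, b, c, d, e, f}
Applying B1's transfer function to that OUT value gives IN[B1] (row B1 above).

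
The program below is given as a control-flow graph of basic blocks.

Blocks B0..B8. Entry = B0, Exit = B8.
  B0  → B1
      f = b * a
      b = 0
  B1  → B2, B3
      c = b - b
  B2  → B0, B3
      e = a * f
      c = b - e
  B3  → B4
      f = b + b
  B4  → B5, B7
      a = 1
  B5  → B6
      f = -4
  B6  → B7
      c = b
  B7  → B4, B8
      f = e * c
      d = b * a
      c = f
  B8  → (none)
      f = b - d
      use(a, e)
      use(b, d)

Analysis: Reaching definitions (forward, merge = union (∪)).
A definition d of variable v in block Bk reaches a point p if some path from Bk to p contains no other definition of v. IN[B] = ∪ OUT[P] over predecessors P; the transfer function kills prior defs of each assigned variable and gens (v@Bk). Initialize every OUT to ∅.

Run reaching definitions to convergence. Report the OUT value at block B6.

Per-block solution:
  B0: | IN={b@B0, c@B2, e@B2, f@B0} | OUT={b@B0, c@B2, e@B2, f@B0}
  B1: | IN={b@B0, c@B2, e@B2, f@B0} | OUT={b@B0, c@B1, e@B2, f@B0}
  B2: | IN={b@B0, c@B1, e@B2, f@B0} | OUT={b@B0, c@B2, e@B2, f@B0}
  B3: | IN={b@B0, c@B1, c@B2, e@B2, f@B0} | OUT={b@B0, c@B1, c@B2, e@B2, f@B3}
  B4: | IN={a@B4, b@B0, c@B1, c@B2, c@B7, d@B7, e@B2, f@B3, f@B7} | OUT={a@B4, b@B0, c@B1, c@B2, c@B7, d@B7, e@B2, f@B3, f@B7}
  B5: | IN={a@B4, b@B0, c@B1, c@B2, c@B7, d@B7, e@B2, f@B3, f@B7} | OUT={a@B4, b@B0, c@B1, c@B2, c@B7, d@B7, e@B2, f@B5}
  B6: | IN={a@B4, b@B0, c@B1, c@B2, c@B7, d@B7, e@B2, f@B5} | OUT={a@B4, b@B0, c@B6, d@B7, e@B2, f@B5}
  B7: | IN={a@B4, b@B0, c@B1, c@B2, c@B6, c@B7, d@B7, e@B2, f@B3, f@B5, f@B7} | OUT={a@B4, b@B0, c@B7, d@B7, e@B2, f@B7}
  B8: | IN={a@B4, b@B0, c@B7, d@B7, e@B2, f@B7} | OUT={a@B4, b@B0, c@B7, d@B7, e@B2, f@B8}

Merge at B6: IN[B6] = OUT[B5] = {a@B4, b@B0, c@B1, c@B2, c@B7, d@B7, e@B2, f@B5}
Applying B6's transfer function to that IN value gives OUT[B6] (row B6 above).

Answer: {a@B4, b@B0, c@B6, d@B7, e@B2, f@B5}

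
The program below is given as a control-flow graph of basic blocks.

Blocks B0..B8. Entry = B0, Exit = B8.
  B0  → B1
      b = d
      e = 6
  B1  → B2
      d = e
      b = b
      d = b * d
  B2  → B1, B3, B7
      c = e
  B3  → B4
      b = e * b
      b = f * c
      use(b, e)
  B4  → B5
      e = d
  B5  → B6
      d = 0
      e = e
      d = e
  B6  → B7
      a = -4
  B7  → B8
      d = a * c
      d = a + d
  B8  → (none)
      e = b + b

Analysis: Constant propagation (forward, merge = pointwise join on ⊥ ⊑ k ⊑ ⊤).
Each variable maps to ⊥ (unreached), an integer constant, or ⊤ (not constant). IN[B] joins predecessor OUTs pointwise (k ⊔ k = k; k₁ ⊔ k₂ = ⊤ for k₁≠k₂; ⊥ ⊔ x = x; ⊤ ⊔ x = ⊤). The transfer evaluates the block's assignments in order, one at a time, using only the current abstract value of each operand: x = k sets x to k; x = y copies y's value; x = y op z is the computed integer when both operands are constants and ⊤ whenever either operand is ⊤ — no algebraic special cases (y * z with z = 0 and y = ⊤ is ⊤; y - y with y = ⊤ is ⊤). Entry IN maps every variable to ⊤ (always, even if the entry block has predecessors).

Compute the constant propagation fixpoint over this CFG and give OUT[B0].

Answer: {a: ⊤, b: ⊤, c: ⊤, d: ⊤, e: 6, f: ⊤}

Trace:
Per-block solution:
  B0: | IN=(all ⊤) | OUT={e:6; rest ⊤}
  B1: | IN={e:6; rest ⊤} | OUT={e:6; rest ⊤}
  B2: | IN={e:6; rest ⊤} | OUT={c:6, e:6; rest ⊤}
  B3: | IN={c:6, e:6; rest ⊤} | OUT={c:6, e:6; rest ⊤}
  B4: | IN={c:6, e:6; rest ⊤} | OUT={c:6; rest ⊤}
  B5: | IN={c:6; rest ⊤} | OUT={c:6; rest ⊤}
  B6: | IN={c:6; rest ⊤} | OUT={a:-4, c:6; rest ⊤}
  B7: | IN={c:6; rest ⊤} | OUT={c:6; rest ⊤}
  B8: | IN={c:6; rest ⊤} | OUT={c:6; rest ⊤}

B0 is the boundary node: IN[B0] = {a: ⊤, b: ⊤, c: ⊤, d: ⊤, e: ⊤, f: ⊤}
Applying B0's transfer function to that IN value gives OUT[B0] (row B0 above).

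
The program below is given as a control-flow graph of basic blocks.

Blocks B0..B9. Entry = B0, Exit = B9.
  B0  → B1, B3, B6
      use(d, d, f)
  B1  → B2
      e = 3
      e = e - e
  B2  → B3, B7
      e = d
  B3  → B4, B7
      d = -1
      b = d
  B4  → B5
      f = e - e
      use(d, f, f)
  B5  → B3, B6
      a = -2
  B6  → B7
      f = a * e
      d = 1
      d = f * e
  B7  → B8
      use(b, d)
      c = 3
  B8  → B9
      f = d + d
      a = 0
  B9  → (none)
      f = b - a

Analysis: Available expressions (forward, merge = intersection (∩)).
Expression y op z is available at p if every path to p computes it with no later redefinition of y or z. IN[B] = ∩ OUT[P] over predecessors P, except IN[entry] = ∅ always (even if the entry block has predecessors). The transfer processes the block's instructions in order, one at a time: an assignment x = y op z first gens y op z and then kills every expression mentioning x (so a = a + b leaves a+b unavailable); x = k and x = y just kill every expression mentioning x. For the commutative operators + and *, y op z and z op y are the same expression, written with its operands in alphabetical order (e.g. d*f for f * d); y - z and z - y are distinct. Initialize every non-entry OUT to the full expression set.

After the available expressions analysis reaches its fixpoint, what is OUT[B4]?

Answer: {e-e}

Derivation:
Fixpoint table:
  B0: | IN={} | OUT={}
  B1: | IN={} | OUT={}
  B2: | IN={} | OUT={}
  B3: | IN={} | OUT={}
  B4: | IN={} | OUT={e-e}
  B5: | IN={e-e} | OUT={e-e}
  B6: | IN={} | OUT={a*e, e*f}
  B7: | IN={} | OUT={}
  B8: | IN={} | OUT={d+d}
  B9: | IN={d+d} | OUT={b-a, d+d}

Merge at B4: IN[B4] = OUT[B3] = {}
Applying B4's transfer function to that IN value gives OUT[B4] (row B4 above).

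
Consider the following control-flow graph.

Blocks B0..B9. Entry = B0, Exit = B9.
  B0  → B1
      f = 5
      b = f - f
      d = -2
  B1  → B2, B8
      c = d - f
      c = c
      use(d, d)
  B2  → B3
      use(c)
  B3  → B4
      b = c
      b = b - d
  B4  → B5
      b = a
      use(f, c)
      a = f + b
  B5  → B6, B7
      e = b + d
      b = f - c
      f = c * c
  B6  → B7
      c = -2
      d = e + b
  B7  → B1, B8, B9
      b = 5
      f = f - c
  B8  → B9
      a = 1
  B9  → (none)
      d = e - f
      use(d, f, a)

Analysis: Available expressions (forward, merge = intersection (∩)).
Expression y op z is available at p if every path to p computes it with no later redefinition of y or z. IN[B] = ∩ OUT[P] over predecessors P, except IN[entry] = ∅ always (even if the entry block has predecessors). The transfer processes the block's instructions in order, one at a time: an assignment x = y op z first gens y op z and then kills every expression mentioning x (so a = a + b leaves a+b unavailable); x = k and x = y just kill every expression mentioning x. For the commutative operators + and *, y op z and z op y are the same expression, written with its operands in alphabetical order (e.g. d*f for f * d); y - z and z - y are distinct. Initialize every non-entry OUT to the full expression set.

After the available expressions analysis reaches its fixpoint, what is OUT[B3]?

Per-block solution:
  B0: | IN={} | OUT={f-f}
  B1: | IN={} | OUT={d-f}
  B2: | IN={d-f} | OUT={d-f}
  B3: | IN={d-f} | OUT={d-f}
  B4: | IN={d-f} | OUT={b+f, d-f}
  B5: | IN={b+f, d-f} | OUT={c*c}
  B6: | IN={c*c} | OUT={b+e}
  B7: | IN={} | OUT={}
  B8: | IN={} | OUT={}
  B9: | IN={} | OUT={e-f}

Merge at B3: IN[B3] = OUT[B2] = {d-f}
Applying B3's transfer function to that IN value gives OUT[B3] (row B3 above).

Answer: {d-f}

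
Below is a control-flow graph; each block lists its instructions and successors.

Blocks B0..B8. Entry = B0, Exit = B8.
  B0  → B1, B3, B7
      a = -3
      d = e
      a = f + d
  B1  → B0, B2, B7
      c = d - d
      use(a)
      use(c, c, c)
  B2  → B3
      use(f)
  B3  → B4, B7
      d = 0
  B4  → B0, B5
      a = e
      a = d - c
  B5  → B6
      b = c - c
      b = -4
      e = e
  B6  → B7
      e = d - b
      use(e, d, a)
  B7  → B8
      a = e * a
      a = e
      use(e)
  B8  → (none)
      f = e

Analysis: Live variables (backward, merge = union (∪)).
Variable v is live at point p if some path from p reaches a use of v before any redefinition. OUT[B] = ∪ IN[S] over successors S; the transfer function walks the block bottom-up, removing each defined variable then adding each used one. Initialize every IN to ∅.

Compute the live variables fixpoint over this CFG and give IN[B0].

Per-block solution:
  B0: | IN={c, e, f} | OUT={a, c, d, e, f}
  B1: | IN={a, d, e, f} | OUT={a, c, e, f}
  B2: | IN={a, c, e, f} | OUT={a, c, e, f}
  B3: | IN={a, c, e, f} | OUT={a, c, d, e, f}
  B4: | IN={c, d, e, f} | OUT={a, c, d, e, f}
  B5: | IN={a, c, d, e} | OUT={a, b, d}
  B6: | IN={a, b, d} | OUT={a, e}
  B7: | IN={a, e} | OUT={e}
  B8: | IN={e} | OUT={}

Merge at B0: OUT[B0] = IN[B1] ⊔ IN[B3] ⊔ IN[B7] = {a, c, d, e, f}
Applying B0's transfer function to that OUT value gives IN[B0] (row B0 above).

Answer: {c, e, f}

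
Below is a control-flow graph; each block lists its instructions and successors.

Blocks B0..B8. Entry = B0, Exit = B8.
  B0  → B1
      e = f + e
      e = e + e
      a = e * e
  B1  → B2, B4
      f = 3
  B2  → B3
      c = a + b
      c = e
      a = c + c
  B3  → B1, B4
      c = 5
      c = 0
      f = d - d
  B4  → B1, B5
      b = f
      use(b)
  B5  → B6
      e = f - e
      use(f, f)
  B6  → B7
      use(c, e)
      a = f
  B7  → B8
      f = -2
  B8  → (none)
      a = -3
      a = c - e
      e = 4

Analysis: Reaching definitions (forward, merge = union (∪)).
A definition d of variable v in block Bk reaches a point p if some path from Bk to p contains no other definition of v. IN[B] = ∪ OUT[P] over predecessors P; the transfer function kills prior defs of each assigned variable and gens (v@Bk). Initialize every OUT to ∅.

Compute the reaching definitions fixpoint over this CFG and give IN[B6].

Converged values:
  B0: | IN={} | OUT={a@B0, e@B0}
  B1: | IN={a@B0, a@B2, b@B4, c@B3, e@B0, f@B1, f@B3} | OUT={a@B0, a@B2, b@B4, c@B3, e@B0, f@B1}
  B2: | IN={a@B0, a@B2, b@B4, c@B3, e@B0, f@B1} | OUT={a@B2, b@B4, c@B2, e@B0, f@B1}
  B3: | IN={a@B2, b@B4, c@B2, e@B0, f@B1} | OUT={a@B2, b@B4, c@B3, e@B0, f@B3}
  B4: | IN={a@B0, a@B2, b@B4, c@B3, e@B0, f@B1, f@B3} | OUT={a@B0, a@B2, b@B4, c@B3, e@B0, f@B1, f@B3}
  B5: | IN={a@B0, a@B2, b@B4, c@B3, e@B0, f@B1, f@B3} | OUT={a@B0, a@B2, b@B4, c@B3, e@B5, f@B1, f@B3}
  B6: | IN={a@B0, a@B2, b@B4, c@B3, e@B5, f@B1, f@B3} | OUT={a@B6, b@B4, c@B3, e@B5, f@B1, f@B3}
  B7: | IN={a@B6, b@B4, c@B3, e@B5, f@B1, f@B3} | OUT={a@B6, b@B4, c@B3, e@B5, f@B7}
  B8: | IN={a@B6, b@B4, c@B3, e@B5, f@B7} | OUT={a@B8, b@B4, c@B3, e@B8, f@B7}

Merge at B6: IN[B6] = OUT[B5] = {a@B0, a@B2, b@B4, c@B3, e@B5, f@B1, f@B3}

Answer: {a@B0, a@B2, b@B4, c@B3, e@B5, f@B1, f@B3}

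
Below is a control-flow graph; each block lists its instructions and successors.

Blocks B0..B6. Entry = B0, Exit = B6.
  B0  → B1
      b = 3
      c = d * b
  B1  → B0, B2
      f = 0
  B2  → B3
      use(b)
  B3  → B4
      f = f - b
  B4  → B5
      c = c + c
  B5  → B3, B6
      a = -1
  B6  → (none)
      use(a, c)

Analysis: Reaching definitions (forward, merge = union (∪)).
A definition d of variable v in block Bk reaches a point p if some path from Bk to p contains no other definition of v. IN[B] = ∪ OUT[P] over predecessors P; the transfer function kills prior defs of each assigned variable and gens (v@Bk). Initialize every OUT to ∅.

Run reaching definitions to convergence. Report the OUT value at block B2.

Answer: {b@B0, c@B0, f@B1}

Trace:
Converged values:
  B0:  IN={b@B0, c@B0, f@B1}  OUT={b@B0, c@B0, f@B1}
  B1:  IN={b@B0, c@B0, f@B1}  OUT={b@B0, c@B0, f@B1}
  B2:  IN={b@B0, c@B0, f@B1}  OUT={b@B0, c@B0, f@B1}
  B3:  IN={a@B5, b@B0, c@B0, c@B4, f@B1, f@B3}  OUT={a@B5, b@B0, c@B0, c@B4, f@B3}
  B4:  IN={a@B5, b@B0, c@B0, c@B4, f@B3}  OUT={a@B5, b@B0, c@B4, f@B3}
  B5:  IN={a@B5, b@B0, c@B4, f@B3}  OUT={a@B5, b@B0, c@B4, f@B3}
  B6:  IN={a@B5, b@B0, c@B4, f@B3}  OUT={a@B5, b@B0, c@B4, f@B3}

Merge at B2: IN[B2] = OUT[B1] = {b@B0, c@B0, f@B1}
Applying B2's transfer function to that IN value gives OUT[B2] (row B2 above).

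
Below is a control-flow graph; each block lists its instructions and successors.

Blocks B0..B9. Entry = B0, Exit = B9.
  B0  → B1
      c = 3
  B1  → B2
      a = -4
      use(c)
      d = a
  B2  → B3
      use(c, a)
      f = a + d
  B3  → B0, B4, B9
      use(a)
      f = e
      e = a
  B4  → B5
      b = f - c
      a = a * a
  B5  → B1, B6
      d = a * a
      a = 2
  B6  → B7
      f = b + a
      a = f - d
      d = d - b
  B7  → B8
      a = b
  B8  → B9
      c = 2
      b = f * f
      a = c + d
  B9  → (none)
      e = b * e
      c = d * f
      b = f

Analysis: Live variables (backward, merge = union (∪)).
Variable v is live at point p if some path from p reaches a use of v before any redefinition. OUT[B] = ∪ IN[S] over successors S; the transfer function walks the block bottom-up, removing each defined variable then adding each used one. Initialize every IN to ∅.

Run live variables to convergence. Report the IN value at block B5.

Converged values:
  B0:  IN={b, e}  OUT={b, c, e}
  B1:  IN={b, c, e}  OUT={a, b, c, d, e}
  B2:  IN={a, b, c, d, e}  OUT={a, b, c, d, e}
  B3:  IN={a, b, c, d, e}  OUT={a, b, c, d, e, f}
  B4:  IN={a, c, e, f}  OUT={a, b, c, e}
  B5:  IN={a, b, c, e}  OUT={a, b, c, d, e}
  B6:  IN={a, b, d, e}  OUT={b, d, e, f}
  B7:  IN={b, d, e, f}  OUT={d, e, f}
  B8:  IN={d, e, f}  OUT={b, d, e, f}
  B9:  IN={b, d, e, f}  OUT={}

Merge at B5: OUT[B5] = IN[B1] ⊔ IN[B6] = {a, b, c, d, e}
Applying B5's transfer function to that OUT value gives IN[B5] (row B5 above).

Answer: {a, b, c, e}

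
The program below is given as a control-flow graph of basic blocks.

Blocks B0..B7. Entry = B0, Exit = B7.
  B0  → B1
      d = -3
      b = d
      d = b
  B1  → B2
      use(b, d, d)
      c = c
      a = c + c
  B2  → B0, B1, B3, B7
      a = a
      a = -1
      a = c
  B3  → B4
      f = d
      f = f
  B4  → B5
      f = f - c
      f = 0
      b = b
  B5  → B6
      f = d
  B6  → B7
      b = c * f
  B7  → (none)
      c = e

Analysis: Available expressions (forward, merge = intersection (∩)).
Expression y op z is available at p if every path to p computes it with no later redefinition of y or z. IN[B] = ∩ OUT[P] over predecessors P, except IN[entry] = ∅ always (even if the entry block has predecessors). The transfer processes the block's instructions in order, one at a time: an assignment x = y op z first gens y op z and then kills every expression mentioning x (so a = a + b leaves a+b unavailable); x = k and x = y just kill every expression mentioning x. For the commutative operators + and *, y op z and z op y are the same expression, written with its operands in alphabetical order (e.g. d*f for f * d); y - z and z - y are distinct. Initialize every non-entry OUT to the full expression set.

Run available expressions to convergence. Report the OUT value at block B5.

Answer: {c+c}

Derivation:
Per-block solution:
  B0:   IN={}   OUT={}
  B1:   IN={}   OUT={c+c}
  B2:   IN={c+c}   OUT={c+c}
  B3:   IN={c+c}   OUT={c+c}
  B4:   IN={c+c}   OUT={c+c}
  B5:   IN={c+c}   OUT={c+c}
  B6:   IN={c+c}   OUT={c*f, c+c}
  B7:   IN={c+c}   OUT={}

Merge at B5: IN[B5] = OUT[B4] = {c+c}
Applying B5's transfer function to that IN value gives OUT[B5] (row B5 above).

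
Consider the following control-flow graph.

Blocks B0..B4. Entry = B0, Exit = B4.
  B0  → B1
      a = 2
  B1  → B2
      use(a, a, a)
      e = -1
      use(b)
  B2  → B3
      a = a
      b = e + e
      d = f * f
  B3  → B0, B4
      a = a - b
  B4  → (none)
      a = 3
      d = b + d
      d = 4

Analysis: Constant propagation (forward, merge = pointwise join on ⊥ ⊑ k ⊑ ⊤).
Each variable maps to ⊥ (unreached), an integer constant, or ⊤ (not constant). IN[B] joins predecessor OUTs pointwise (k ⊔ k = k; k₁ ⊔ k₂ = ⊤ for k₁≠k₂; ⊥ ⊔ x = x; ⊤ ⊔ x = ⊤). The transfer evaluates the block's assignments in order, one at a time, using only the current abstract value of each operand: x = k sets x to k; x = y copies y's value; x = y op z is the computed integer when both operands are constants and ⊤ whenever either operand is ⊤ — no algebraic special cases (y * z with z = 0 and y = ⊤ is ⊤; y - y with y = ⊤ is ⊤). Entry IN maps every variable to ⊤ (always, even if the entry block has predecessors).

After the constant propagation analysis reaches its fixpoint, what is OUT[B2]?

Answer: {a: 2, b: -2, c: ⊤, d: ⊤, e: -1, f: ⊤}

Trace:
Per-block solution:
  B0:   IN=(all ⊤)   OUT={a:2; rest ⊤}
  B1:   IN={a:2; rest ⊤}   OUT={a:2, e:-1; rest ⊤}
  B2:   IN={a:2, e:-1; rest ⊤}   OUT={a:2, b:-2, e:-1; rest ⊤}
  B3:   IN={a:2, b:-2, e:-1; rest ⊤}   OUT={a:4, b:-2, e:-1; rest ⊤}
  B4:   IN={a:4, b:-2, e:-1; rest ⊤}   OUT={a:3, b:-2, d:4, e:-1; rest ⊤}

Merge at B2: IN[B2] = OUT[B1] = {a: 2, b: ⊤, c: ⊤, d: ⊤, e: -1, f: ⊤}
Applying B2's transfer function to that IN value gives OUT[B2] (row B2 above).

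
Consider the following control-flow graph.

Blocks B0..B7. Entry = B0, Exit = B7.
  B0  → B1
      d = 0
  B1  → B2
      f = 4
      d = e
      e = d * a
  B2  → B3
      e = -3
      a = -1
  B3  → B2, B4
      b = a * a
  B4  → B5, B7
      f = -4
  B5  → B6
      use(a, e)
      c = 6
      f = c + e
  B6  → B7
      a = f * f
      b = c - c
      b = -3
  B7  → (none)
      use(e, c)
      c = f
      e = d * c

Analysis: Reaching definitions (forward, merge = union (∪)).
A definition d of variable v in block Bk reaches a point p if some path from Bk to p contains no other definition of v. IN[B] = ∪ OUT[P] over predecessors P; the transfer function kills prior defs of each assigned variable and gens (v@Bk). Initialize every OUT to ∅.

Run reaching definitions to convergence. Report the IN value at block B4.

Answer: {a@B2, b@B3, d@B1, e@B2, f@B1}

Trace:
Fixpoint table:
  B0:   IN={}   OUT={d@B0}
  B1:   IN={d@B0}   OUT={d@B1, e@B1, f@B1}
  B2:   IN={a@B2, b@B3, d@B1, e@B1, e@B2, f@B1}   OUT={a@B2, b@B3, d@B1, e@B2, f@B1}
  B3:   IN={a@B2, b@B3, d@B1, e@B2, f@B1}   OUT={a@B2, b@B3, d@B1, e@B2, f@B1}
  B4:   IN={a@B2, b@B3, d@B1, e@B2, f@B1}   OUT={a@B2, b@B3, d@B1, e@B2, f@B4}
  B5:   IN={a@B2, b@B3, d@B1, e@B2, f@B4}   OUT={a@B2, b@B3, c@B5, d@B1, e@B2, f@B5}
  B6:   IN={a@B2, b@B3, c@B5, d@B1, e@B2, f@B5}   OUT={a@B6, b@B6, c@B5, d@B1, e@B2, f@B5}
  B7:   IN={a@B2, a@B6, b@B3, b@B6, c@B5, d@B1, e@B2, f@B4, f@B5}   OUT={a@B2, a@B6, b@B3, b@B6, c@B7, d@B1, e@B7, f@B4, f@B5}

Merge at B4: IN[B4] = OUT[B3] = {a@B2, b@B3, d@B1, e@B2, f@B1}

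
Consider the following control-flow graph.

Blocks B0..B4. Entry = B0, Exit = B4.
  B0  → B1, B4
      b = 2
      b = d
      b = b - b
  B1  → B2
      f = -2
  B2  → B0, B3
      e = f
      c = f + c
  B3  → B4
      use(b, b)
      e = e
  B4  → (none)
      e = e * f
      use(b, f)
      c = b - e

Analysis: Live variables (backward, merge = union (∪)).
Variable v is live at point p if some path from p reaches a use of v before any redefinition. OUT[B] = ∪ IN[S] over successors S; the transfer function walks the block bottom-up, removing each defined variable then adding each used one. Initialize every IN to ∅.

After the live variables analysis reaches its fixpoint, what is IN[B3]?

Answer: {b, e, f}

Trace:
Fixpoint table:
  B0:  IN={c, d, e, f}  OUT={b, c, d, e, f}
  B1:  IN={b, c, d}  OUT={b, c, d, f}
  B2:  IN={b, c, d, f}  OUT={b, c, d, e, f}
  B3:  IN={b, e, f}  OUT={b, e, f}
  B4:  IN={b, e, f}  OUT={}

Merge at B3: OUT[B3] = IN[B4] = {b, e, f}
Applying B3's transfer function to that OUT value gives IN[B3] (row B3 above).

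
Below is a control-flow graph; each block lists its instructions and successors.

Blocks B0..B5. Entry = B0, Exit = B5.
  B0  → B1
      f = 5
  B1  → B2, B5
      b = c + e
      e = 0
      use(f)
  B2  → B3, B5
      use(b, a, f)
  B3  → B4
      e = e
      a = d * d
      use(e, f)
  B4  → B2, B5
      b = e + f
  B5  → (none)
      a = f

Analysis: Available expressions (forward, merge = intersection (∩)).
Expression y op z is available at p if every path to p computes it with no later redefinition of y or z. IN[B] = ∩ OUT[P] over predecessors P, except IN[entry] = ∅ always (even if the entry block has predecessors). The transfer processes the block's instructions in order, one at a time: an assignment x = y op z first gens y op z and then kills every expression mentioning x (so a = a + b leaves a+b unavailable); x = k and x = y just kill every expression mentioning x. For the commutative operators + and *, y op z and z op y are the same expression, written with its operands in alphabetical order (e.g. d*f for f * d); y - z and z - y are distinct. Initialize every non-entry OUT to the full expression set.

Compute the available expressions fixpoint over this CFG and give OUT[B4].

Answer: {d*d, e+f}

Working:
Converged values:
  B0:   IN={}   OUT={}
  B1:   IN={}   OUT={}
  B2:   IN={}   OUT={}
  B3:   IN={}   OUT={d*d}
  B4:   IN={d*d}   OUT={d*d, e+f}
  B5:   IN={}   OUT={}

Merge at B4: IN[B4] = OUT[B3] = {d*d}
Applying B4's transfer function to that IN value gives OUT[B4] (row B4 above).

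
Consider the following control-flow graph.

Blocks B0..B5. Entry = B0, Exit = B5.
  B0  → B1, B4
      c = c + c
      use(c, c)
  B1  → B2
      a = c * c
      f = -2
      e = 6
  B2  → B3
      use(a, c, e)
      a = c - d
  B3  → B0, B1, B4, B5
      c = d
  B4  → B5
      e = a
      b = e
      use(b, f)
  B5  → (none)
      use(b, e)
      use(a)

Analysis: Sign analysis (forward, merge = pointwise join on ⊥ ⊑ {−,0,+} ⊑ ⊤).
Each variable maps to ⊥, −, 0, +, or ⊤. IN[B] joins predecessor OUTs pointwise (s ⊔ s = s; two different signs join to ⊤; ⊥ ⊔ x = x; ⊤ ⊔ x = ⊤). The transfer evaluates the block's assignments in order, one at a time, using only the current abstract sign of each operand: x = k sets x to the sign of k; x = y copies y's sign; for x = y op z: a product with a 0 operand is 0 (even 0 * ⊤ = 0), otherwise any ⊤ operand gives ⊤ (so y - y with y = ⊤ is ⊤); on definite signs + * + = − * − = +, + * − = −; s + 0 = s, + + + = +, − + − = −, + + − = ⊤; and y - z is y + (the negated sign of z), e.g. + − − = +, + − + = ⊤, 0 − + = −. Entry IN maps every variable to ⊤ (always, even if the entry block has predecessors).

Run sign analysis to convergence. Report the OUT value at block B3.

Answer: {a: ⊤, b: ⊤, c: ⊤, d: ⊤, e: +, f: -}

Working:
Converged values:
  B0: | IN=(all ⊤) | OUT=(all ⊤)
  B1: | IN=(all ⊤) | OUT={e:+, f:-; rest ⊤}
  B2: | IN={e:+, f:-; rest ⊤} | OUT={e:+, f:-; rest ⊤}
  B3: | IN={e:+, f:-; rest ⊤} | OUT={e:+, f:-; rest ⊤}
  B4: | IN=(all ⊤) | OUT=(all ⊤)
  B5: | IN=(all ⊤) | OUT=(all ⊤)

Merge at B3: IN[B3] = OUT[B2] = {a: ⊤, b: ⊤, c: ⊤, d: ⊤, e: +, f: -}
Applying B3's transfer function to that IN value gives OUT[B3] (row B3 above).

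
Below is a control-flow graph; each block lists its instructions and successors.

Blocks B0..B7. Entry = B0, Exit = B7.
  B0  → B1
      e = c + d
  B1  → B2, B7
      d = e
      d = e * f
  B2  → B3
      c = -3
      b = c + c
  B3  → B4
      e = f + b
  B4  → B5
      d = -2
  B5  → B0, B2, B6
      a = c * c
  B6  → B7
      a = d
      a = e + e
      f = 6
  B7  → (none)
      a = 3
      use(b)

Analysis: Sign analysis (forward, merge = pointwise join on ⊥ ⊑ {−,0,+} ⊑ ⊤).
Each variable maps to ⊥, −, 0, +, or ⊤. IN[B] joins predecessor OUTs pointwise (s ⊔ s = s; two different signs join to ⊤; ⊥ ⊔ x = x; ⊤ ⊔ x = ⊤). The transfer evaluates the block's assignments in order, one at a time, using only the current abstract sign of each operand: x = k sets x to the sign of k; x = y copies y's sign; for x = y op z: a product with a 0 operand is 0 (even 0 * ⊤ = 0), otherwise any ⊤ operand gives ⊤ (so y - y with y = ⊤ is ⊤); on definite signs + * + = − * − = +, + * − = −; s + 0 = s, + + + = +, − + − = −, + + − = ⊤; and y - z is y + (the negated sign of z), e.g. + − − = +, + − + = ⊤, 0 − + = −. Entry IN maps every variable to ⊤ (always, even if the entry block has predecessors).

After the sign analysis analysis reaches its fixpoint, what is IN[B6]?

Answer: {a: +, b: -, c: -, d: -, e: ⊤, f: ⊤}

Working:
Per-block solution:
  B0:   IN=(all ⊤)   OUT=(all ⊤)
  B1:   IN=(all ⊤)   OUT=(all ⊤)
  B2:   IN=(all ⊤)   OUT={b:-, c:-; rest ⊤}
  B3:   IN={b:-, c:-; rest ⊤}   OUT={b:-, c:-; rest ⊤}
  B4:   IN={b:-, c:-; rest ⊤}   OUT={b:-, c:-, d:-; rest ⊤}
  B5:   IN={b:-, c:-, d:-; rest ⊤}   OUT={a:+, b:-, c:-, d:-; rest ⊤}
  B6:   IN={a:+, b:-, c:-, d:-; rest ⊤}   OUT={b:-, c:-, d:-, f:+; rest ⊤}
  B7:   IN=(all ⊤)   OUT={a:+; rest ⊤}

Merge at B6: IN[B6] = OUT[B5] = {a: +, b: -, c: -, d: -, e: ⊤, f: ⊤}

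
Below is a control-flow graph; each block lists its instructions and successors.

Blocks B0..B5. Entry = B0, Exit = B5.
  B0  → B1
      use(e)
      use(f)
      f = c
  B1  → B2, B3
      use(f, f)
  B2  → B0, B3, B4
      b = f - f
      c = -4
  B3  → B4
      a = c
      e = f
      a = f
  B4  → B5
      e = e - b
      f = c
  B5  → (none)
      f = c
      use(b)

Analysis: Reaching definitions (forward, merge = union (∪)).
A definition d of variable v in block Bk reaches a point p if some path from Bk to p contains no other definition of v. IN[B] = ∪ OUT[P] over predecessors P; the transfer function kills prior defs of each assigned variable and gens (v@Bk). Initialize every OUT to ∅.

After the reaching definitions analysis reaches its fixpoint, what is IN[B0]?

Answer: {b@B2, c@B2, f@B0}

Trace:
Fixpoint table:
  B0:  IN={b@B2, c@B2, f@B0}  OUT={b@B2, c@B2, f@B0}
  B1:  IN={b@B2, c@B2, f@B0}  OUT={b@B2, c@B2, f@B0}
  B2:  IN={b@B2, c@B2, f@B0}  OUT={b@B2, c@B2, f@B0}
  B3:  IN={b@B2, c@B2, f@B0}  OUT={a@B3, b@B2, c@B2, e@B3, f@B0}
  B4:  IN={a@B3, b@B2, c@B2, e@B3, f@B0}  OUT={a@B3, b@B2, c@B2, e@B4, f@B4}
  B5:  IN={a@B3, b@B2, c@B2, e@B4, f@B4}  OUT={a@B3, b@B2, c@B2, e@B4, f@B5}

Merge at B0 (entry node, so the boundary value {} is joined with the incoming edge(s)): IN[B0] = {} ⊔ OUT[B2] = {b@B2, c@B2, f@B0}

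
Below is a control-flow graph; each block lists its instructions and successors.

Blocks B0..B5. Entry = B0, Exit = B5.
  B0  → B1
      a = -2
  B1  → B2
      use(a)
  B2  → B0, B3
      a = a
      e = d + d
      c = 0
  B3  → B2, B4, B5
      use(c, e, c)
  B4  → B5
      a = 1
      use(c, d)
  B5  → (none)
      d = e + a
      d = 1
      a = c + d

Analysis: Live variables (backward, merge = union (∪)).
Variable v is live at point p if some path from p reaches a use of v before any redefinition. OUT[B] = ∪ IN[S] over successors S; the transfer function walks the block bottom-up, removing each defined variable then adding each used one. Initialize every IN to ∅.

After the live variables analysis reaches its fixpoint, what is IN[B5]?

Answer: {a, c, e}

Working:
Converged values:
  B0: | IN={d} | OUT={a, d}
  B1: | IN={a, d} | OUT={a, d}
  B2: | IN={a, d} | OUT={a, c, d, e}
  B3: | IN={a, c, d, e} | OUT={a, c, d, e}
  B4: | IN={c, d, e} | OUT={a, c, e}
  B5: | IN={a, c, e} | OUT={}

B5 is the boundary node: OUT[B5] = {}
Applying B5's transfer function to that OUT value gives IN[B5] (row B5 above).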